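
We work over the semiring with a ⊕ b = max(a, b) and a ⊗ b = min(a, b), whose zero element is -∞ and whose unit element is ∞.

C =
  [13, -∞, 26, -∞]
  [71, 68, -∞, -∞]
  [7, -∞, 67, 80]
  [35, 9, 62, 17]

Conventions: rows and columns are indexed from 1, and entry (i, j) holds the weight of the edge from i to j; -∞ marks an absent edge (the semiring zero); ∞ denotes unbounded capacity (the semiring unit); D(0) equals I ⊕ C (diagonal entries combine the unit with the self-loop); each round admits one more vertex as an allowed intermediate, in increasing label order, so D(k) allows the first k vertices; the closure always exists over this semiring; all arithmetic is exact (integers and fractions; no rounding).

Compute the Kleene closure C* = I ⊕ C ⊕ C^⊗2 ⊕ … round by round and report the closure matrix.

D(0):
  [∞, -∞, 26, -∞]
  [71, ∞, -∞, -∞]
  [7, -∞, ∞, 80]
  [35, 9, 62, ∞]
D(1):
  [∞, -∞, 26, -∞]
  [71, ∞, 26, -∞]
  [7, -∞, ∞, 80]
  [35, 9, 62, ∞]
D(2):
  [∞, -∞, 26, -∞]
  [71, ∞, 26, -∞]
  [7, -∞, ∞, 80]
  [35, 9, 62, ∞]
D(3):
  [∞, -∞, 26, 26]
  [71, ∞, 26, 26]
  [7, -∞, ∞, 80]
  [35, 9, 62, ∞]
D(4):
  [∞, 9, 26, 26]
  [71, ∞, 26, 26]
  [35, 9, ∞, 80]
  [35, 9, 62, ∞]
Answer: C* = [[∞, 9, 26, 26], [71, ∞, 26, 26], [35, 9, ∞, 80], [35, 9, 62, ∞]]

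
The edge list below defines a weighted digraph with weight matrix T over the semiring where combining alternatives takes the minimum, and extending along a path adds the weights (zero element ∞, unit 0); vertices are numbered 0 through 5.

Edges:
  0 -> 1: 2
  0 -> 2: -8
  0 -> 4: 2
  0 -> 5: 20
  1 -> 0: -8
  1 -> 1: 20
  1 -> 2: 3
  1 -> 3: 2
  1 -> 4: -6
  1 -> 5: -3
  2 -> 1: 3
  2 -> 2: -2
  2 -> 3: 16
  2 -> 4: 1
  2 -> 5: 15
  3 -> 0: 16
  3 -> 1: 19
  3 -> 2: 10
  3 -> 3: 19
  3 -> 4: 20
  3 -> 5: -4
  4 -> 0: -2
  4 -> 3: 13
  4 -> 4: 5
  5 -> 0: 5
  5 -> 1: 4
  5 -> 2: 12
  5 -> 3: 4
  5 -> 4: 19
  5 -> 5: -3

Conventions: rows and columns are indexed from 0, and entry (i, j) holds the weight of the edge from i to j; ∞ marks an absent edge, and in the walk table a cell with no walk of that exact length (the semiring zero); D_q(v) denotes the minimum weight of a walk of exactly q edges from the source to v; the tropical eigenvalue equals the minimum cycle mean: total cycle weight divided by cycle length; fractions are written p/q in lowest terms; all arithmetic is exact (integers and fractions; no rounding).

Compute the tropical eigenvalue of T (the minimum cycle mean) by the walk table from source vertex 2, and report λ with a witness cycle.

q=0: [∞, ∞, 0, ∞, ∞, ∞]
q=1: [∞, 3, -2, 16, 1, 15]
q=2: [-5, 1, -4, 5, -3, 0]
q=3: [-7, -3, -13, 3, -5, -3]
q=4: [-11, -10, -15, -1, -12, -6]
q=5: [-18, -12, -19, -8, -16, -13]
q=6: [-20, -16, -26, -10, -18, -16]
Optimal cycle mean attained by: cycle 0->2->1->0, total (-8) + 3 + (-8), length 3.
Answer: λ = -13/3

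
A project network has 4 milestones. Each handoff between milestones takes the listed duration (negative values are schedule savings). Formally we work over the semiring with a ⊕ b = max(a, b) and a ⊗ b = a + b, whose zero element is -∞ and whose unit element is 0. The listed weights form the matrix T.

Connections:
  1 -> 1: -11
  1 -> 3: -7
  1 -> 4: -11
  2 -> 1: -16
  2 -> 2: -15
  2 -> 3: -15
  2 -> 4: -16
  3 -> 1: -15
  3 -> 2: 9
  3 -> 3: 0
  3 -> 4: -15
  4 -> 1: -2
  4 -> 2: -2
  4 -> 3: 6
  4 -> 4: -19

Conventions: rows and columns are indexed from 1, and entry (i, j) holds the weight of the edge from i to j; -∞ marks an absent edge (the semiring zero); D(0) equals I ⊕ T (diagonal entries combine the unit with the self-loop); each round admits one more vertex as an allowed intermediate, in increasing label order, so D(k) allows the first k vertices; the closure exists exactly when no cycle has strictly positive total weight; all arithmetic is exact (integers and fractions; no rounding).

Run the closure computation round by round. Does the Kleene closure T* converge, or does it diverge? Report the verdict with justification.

D(0):
  [0, -∞, -7, -11]
  [-16, 0, -15, -16]
  [-15, 9, 0, -15]
  [-2, -2, 6, 0]
D(1):
  [0, -∞, -7, -11]
  [-16, 0, -15, -16]
  [-15, 9, 0, -15]
  [-2, -2, 6, 0]
D(2):
  [0, -∞, -7, -11]
  [-16, 0, -15, -16]
  [-7, 9, 0, -7]
  [-2, -2, 6, 0]
D(3):
  [0, 2, -7, -11]
  [-16, 0, -15, -16]
  [-7, 9, 0, -7]
  [-1, 15, 6, 0]
D(4):
  [0, 4, -5, -11]
  [-16, 0, -10, -16]
  [-7, 9, 0, -7]
  [-1, 15, 6, 0]
Key observation: every diagonal entry stays at the unit through all rounds, so no improving cycle exists.
Answer: CONVERGES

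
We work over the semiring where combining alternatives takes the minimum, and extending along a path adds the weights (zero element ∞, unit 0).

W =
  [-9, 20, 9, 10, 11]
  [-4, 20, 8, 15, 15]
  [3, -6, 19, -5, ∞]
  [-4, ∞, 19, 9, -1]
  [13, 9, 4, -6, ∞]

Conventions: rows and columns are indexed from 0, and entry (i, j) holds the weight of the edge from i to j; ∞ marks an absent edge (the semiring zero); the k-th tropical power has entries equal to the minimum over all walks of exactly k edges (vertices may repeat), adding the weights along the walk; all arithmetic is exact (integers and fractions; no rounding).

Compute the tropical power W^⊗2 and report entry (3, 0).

W^⊗2:
  [-18, 3, 0, 1, 2]
  [-13, 2, 5, 3, 7]
  [-10, 13, 2, 4, -6]
  [-13, 8, 3, -7, 7]
  [-10, -2, 13, -1, -7]
Key observation: the optimum is the walk 3->0->0, with weight (-4) + (-9) = -13.
Optimal value attained by: walk 3->0->0.
Answer: (W^⊗2)[3][0] = -13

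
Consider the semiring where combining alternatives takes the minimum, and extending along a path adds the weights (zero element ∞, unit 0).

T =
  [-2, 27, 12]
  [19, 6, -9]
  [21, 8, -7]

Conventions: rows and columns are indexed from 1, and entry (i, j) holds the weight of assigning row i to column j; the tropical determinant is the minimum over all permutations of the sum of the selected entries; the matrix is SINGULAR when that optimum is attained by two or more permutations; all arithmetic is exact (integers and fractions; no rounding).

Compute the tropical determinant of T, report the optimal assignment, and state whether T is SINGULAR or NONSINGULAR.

σ = (1, 2, 3): (-2) + 6 + (-7) = -3
σ = (1, 3, 2): (-2) + (-9) + 8 = -3
σ = (2, 1, 3): 27 + 19 + (-7) = 39
σ = (2, 3, 1): 27 + (-9) + 21 = 39
σ = (3, 1, 2): 12 + 19 + 8 = 39
σ = (3, 2, 1): 12 + 6 + 21 = 39
Optimal value attained by: σ = (1, 2, 3).
Answer: det⊕(T) = -3; verdict: SINGULAR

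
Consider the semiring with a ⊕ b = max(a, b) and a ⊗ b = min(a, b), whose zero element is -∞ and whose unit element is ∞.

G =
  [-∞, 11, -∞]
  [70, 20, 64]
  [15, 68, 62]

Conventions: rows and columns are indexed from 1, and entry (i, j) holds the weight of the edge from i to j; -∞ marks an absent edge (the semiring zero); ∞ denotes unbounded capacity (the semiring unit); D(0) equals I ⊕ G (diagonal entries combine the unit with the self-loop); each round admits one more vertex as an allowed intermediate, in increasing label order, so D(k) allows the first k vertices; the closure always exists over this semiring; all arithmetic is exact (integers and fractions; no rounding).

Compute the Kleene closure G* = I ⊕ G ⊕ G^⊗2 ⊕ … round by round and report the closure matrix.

D(0):
  [∞, 11, -∞]
  [70, ∞, 64]
  [15, 68, ∞]
D(1):
  [∞, 11, -∞]
  [70, ∞, 64]
  [15, 68, ∞]
D(2):
  [∞, 11, 11]
  [70, ∞, 64]
  [68, 68, ∞]
D(3):
  [∞, 11, 11]
  [70, ∞, 64]
  [68, 68, ∞]
Answer: G* = [[∞, 11, 11], [70, ∞, 64], [68, 68, ∞]]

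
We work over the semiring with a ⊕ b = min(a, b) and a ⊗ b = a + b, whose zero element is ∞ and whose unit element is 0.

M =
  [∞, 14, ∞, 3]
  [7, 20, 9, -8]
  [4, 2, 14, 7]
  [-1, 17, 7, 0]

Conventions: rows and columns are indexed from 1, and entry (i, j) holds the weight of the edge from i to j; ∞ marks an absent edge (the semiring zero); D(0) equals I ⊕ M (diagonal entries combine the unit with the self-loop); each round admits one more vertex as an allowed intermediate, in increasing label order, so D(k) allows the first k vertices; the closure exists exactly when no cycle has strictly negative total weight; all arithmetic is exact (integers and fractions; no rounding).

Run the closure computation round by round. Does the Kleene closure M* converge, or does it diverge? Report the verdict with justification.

D(0):
  [0, 14, ∞, 3]
  [7, 0, 9, -8]
  [4, 2, 0, 7]
  [-1, 17, 7, 0]
D(1):
  [0, 14, ∞, 3]
  [7, 0, 9, -8]
  [4, 2, 0, 7]
  [-1, 13, 7, 0]
D(2):
  [0, 14, 23, 3]
  [7, 0, 9, -8]
  [4, 2, 0, -6]
  [-1, 13, 7, 0]
D(3):
  [0, 14, 23, 3]
  [7, 0, 9, -8]
  [4, 2, 0, -6]
  [-1, 9, 7, 0]
D(4):
  [0, 12, 10, 3]
  [-9, 0, -1, -8]
  [-7, 2, 0, -6]
  [-1, 9, 7, 0]
Key observation: every diagonal entry stays at the unit through all rounds, so no improving cycle exists.
Answer: CONVERGES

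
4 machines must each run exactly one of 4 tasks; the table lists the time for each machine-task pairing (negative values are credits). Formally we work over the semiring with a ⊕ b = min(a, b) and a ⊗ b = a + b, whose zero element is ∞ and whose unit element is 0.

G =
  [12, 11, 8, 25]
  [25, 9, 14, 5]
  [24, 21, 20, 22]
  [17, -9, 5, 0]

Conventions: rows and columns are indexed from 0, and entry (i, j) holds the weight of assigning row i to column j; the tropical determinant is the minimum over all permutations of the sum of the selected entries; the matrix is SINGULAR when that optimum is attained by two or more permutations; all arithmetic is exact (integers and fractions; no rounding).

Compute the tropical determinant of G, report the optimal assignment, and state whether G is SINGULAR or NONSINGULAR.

σ = (0, 1, 2, 3): 12 + 9 + 20 + 0 = 41
σ = (0, 1, 3, 2): 12 + 9 + 22 + 5 = 48
σ = (0, 2, 1, 3): 12 + 14 + 21 + 0 = 47
σ = (0, 2, 3, 1): 12 + 14 + 22 + (-9) = 39
σ = (0, 3, 1, 2): 12 + 5 + 21 + 5 = 43
σ = (0, 3, 2, 1): 12 + 5 + 20 + (-9) = 28
σ = (1, 0, 2, 3): 11 + 25 + 20 + 0 = 56
σ = (1, 0, 3, 2): 11 + 25 + 22 + 5 = 63
σ = (1, 2, 0, 3): 11 + 14 + 24 + 0 = 49
σ = (1, 2, 3, 0): 11 + 14 + 22 + 17 = 64
σ = (1, 3, 0, 2): 11 + 5 + 24 + 5 = 45
σ = (1, 3, 2, 0): 11 + 5 + 20 + 17 = 53
σ = (2, 0, 1, 3): 8 + 25 + 21 + 0 = 54
σ = (2, 0, 3, 1): 8 + 25 + 22 + (-9) = 46
σ = (2, 1, 0, 3): 8 + 9 + 24 + 0 = 41
σ = (2, 1, 3, 0): 8 + 9 + 22 + 17 = 56
σ = (2, 3, 0, 1): 8 + 5 + 24 + (-9) = 28
σ = (2, 3, 1, 0): 8 + 5 + 21 + 17 = 51
σ = (3, 0, 1, 2): 25 + 25 + 21 + 5 = 76
σ = (3, 0, 2, 1): 25 + 25 + 20 + (-9) = 61
σ = (3, 1, 0, 2): 25 + 9 + 24 + 5 = 63
σ = (3, 1, 2, 0): 25 + 9 + 20 + 17 = 71
σ = (3, 2, 0, 1): 25 + 14 + 24 + (-9) = 54
σ = (3, 2, 1, 0): 25 + 14 + 21 + 17 = 77
Optimal value attained by: σ = (0, 3, 2, 1).
Answer: det⊕(G) = 28; verdict: SINGULAR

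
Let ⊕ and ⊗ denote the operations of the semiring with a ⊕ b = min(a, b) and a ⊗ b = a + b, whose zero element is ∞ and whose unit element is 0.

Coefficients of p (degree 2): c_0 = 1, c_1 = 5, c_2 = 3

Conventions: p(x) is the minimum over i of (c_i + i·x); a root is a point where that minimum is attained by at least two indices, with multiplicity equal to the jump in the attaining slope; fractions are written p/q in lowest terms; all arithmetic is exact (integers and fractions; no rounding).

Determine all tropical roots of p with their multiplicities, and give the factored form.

hull edge (i=0, c=1) to (i=2, c=3): slope 1, span 2
Factored form: p(x) = 3 ⊗ (x ⊕ (-1)) ⊗ (x ⊕ (-1))
Answer: roots = -1 (mult 2)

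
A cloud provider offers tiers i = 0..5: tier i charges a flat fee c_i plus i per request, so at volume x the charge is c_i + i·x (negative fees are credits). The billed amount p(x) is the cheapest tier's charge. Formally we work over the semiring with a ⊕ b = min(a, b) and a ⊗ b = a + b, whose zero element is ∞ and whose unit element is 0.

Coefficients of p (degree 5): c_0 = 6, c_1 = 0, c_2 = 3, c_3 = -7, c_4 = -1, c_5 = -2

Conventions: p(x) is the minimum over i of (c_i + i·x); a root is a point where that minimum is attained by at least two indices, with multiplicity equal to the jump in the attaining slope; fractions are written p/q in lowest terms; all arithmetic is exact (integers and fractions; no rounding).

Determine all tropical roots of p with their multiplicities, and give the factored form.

hull edge (i=0, c=6) to (i=1, c=0): slope -6, span 1
hull edge (i=1, c=0) to (i=3, c=-7): slope -7/2, span 2
hull edge (i=3, c=-7) to (i=5, c=-2): slope 5/2, span 2
Factored form: p(x) = -2 ⊗ (x ⊕ (-5/2)) ⊗ (x ⊕ (-5/2)) ⊗ (x ⊕ 7/2) ⊗ (x ⊕ 7/2) ⊗ (x ⊕ 6)
Answer: roots = -5/2 (mult 2), 7/2 (mult 2), 6 (mult 1)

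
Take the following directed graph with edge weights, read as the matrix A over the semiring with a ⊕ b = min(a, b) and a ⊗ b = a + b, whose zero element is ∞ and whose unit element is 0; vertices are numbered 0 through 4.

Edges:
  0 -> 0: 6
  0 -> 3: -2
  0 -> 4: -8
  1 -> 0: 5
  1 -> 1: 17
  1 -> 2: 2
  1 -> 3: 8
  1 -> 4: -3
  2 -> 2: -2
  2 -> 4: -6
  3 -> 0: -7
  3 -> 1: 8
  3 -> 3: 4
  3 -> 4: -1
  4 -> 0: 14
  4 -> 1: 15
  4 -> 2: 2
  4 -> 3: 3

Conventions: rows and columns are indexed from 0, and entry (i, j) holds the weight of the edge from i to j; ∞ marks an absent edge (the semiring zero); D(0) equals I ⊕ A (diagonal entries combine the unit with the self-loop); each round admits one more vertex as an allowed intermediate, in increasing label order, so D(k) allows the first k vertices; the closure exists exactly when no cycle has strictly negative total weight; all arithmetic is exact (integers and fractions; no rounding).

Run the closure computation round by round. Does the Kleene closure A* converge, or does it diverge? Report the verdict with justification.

Detection: at round 0, diagonal entry (2, 2) turns strictly negative.
Key observation: the cycle 2->2 has total weight (-2), which is strictly negative.
Answer: DIVERGES — negative cycle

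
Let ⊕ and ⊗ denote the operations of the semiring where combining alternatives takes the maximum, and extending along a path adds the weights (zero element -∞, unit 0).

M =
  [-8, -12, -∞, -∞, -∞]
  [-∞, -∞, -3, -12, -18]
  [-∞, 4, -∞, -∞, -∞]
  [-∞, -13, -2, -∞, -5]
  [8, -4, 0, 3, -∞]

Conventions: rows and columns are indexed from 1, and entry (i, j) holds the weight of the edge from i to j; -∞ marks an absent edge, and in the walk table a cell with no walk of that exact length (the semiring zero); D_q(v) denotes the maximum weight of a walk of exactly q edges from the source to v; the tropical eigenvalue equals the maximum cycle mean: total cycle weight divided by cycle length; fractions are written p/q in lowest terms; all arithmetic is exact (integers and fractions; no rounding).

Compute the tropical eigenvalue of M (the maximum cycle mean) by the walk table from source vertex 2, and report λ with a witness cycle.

q=0: [-∞, 0, -∞, -∞, -∞]
q=1: [-∞, -∞, -3, -12, -18]
q=2: [-10, 1, -14, -15, -17]
q=3: [-9, -10, -2, -11, -17]
q=4: [-9, 2, -13, -14, -16]
q=5: [-8, -9, -1, -10, -16]
Optimal cycle mean attained by: cycle 2->3->2, total (-3) + 4, length 2.
Answer: λ = 1/2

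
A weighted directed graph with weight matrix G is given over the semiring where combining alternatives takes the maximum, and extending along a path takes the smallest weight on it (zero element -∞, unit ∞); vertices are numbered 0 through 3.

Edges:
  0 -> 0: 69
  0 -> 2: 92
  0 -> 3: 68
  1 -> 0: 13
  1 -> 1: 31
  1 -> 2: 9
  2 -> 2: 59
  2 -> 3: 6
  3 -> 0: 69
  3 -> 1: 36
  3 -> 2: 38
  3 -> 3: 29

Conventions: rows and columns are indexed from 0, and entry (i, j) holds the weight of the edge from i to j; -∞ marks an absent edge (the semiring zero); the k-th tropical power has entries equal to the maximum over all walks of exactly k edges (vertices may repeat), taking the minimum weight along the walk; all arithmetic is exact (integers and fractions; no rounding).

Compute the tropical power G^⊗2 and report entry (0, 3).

G^⊗2:
  [69, 36, 69, 68]
  [13, 31, 13, 13]
  [6, 6, 59, 6]
  [69, 31, 69, 68]
Key observation: the optimum is the walk 0->0->3, with weight 69 min 68 = 68.
Optimal value attained by: walk 0->0->3.
Answer: (G^⊗2)[0][3] = 68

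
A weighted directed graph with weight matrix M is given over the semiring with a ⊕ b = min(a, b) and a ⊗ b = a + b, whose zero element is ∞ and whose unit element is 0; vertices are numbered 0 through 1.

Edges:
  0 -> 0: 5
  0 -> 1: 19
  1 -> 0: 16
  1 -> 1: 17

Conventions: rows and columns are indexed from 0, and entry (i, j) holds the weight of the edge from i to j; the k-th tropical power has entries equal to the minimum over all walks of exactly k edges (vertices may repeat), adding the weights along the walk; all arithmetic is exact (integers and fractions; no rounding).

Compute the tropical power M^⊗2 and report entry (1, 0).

M^⊗2:
  [10, 24]
  [21, 34]
Key observation: the optimum is the walk 1->0->0, with weight 16 + 5 = 21.
Optimal value attained by: walk 1->0->0.
Answer: (M^⊗2)[1][0] = 21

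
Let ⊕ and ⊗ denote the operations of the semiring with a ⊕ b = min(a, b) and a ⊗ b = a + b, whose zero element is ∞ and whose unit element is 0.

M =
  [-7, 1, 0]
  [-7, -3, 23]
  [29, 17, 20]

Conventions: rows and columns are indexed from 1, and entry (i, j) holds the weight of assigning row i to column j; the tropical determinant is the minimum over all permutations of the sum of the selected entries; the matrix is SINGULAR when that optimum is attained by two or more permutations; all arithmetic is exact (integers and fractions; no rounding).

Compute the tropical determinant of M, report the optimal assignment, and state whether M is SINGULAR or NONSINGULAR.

σ = (1, 2, 3): (-7) + (-3) + 20 = 10
σ = (1, 3, 2): (-7) + 23 + 17 = 33
σ = (2, 1, 3): 1 + (-7) + 20 = 14
σ = (2, 3, 1): 1 + 23 + 29 = 53
σ = (3, 1, 2): 0 + (-7) + 17 = 10
σ = (3, 2, 1): 0 + (-3) + 29 = 26
Optimal value attained by: σ = (1, 2, 3).
Answer: det⊕(M) = 10; verdict: SINGULAR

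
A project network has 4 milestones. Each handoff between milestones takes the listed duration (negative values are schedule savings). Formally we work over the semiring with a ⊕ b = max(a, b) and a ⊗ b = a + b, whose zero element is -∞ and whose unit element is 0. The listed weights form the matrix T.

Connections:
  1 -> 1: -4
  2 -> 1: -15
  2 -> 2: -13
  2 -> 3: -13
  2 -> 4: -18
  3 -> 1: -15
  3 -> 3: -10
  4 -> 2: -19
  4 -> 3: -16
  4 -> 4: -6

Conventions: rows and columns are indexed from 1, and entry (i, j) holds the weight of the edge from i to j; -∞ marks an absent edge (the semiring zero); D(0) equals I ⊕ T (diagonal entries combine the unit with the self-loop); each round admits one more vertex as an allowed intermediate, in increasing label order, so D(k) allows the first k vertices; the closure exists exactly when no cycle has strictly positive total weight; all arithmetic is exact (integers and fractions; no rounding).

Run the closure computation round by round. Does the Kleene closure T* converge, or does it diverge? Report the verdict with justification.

D(0):
  [0, -∞, -∞, -∞]
  [-15, 0, -13, -18]
  [-15, -∞, 0, -∞]
  [-∞, -19, -16, 0]
D(1):
  [0, -∞, -∞, -∞]
  [-15, 0, -13, -18]
  [-15, -∞, 0, -∞]
  [-∞, -19, -16, 0]
D(2):
  [0, -∞, -∞, -∞]
  [-15, 0, -13, -18]
  [-15, -∞, 0, -∞]
  [-34, -19, -16, 0]
D(3):
  [0, -∞, -∞, -∞]
  [-15, 0, -13, -18]
  [-15, -∞, 0, -∞]
  [-31, -19, -16, 0]
D(4):
  [0, -∞, -∞, -∞]
  [-15, 0, -13, -18]
  [-15, -∞, 0, -∞]
  [-31, -19, -16, 0]
Key observation: every diagonal entry stays at the unit through all rounds, so no improving cycle exists.
Answer: CONVERGES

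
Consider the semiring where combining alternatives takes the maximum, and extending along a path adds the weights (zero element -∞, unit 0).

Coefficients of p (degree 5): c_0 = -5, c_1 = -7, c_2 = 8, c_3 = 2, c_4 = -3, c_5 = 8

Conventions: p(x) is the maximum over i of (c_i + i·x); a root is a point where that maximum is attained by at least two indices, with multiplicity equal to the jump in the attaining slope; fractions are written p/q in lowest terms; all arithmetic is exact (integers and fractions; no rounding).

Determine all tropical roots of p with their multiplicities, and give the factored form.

hull edge (i=0, c=-5) to (i=2, c=8): slope 13/2, span 2
hull edge (i=2, c=8) to (i=5, c=8): slope 0, span 3
Factored form: p(x) = 8 ⊗ (x ⊕ (-13/2)) ⊗ (x ⊕ (-13/2)) ⊗ (x ⊕ 0) ⊗ (x ⊕ 0) ⊗ (x ⊕ 0)
Answer: roots = -13/2 (mult 2), 0 (mult 3)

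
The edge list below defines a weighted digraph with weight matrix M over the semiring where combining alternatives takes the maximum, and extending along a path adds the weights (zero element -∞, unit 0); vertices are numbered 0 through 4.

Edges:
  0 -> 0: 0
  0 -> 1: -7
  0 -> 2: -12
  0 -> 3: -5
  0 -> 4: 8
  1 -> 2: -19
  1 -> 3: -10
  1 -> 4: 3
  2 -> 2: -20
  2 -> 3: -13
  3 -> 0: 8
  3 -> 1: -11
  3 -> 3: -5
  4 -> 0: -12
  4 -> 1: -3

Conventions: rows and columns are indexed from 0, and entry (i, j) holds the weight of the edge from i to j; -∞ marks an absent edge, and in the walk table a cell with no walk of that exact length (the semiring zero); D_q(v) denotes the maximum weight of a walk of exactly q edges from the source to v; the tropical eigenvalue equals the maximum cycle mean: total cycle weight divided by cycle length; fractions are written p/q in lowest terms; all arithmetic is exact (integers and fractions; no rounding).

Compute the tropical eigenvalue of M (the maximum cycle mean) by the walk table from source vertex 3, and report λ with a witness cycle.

q=0: [-∞, -∞, -∞, 0, -∞]
q=1: [8, -11, -∞, -5, -∞]
q=2: [8, 1, -4, 3, 16]
q=3: [11, 13, -4, 3, 16]
q=4: [11, 13, -1, 6, 19]
q=5: [14, 16, -1, 6, 19]
Optimal cycle mean attained by: cycle 0->3->0, total (-5) + 8, length 2.
Answer: λ = 3/2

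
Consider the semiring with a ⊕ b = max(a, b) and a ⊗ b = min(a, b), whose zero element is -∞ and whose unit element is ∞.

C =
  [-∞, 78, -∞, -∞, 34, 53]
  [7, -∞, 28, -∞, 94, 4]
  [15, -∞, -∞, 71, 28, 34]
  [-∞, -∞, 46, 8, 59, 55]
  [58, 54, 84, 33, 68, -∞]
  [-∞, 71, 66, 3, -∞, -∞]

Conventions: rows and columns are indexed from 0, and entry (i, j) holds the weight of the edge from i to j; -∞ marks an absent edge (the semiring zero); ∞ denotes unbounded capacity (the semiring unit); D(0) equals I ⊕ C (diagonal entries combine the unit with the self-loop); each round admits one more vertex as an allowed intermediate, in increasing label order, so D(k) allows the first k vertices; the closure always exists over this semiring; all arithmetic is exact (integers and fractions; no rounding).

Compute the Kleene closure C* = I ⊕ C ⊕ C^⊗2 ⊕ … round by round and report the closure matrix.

D(0):
  [∞, 78, -∞, -∞, 34, 53]
  [7, ∞, 28, -∞, 94, 4]
  [15, -∞, ∞, 71, 28, 34]
  [-∞, -∞, 46, ∞, 59, 55]
  [58, 54, 84, 33, ∞, -∞]
  [-∞, 71, 66, 3, -∞, ∞]
D(1):
  [∞, 78, -∞, -∞, 34, 53]
  [7, ∞, 28, -∞, 94, 7]
  [15, 15, ∞, 71, 28, 34]
  [-∞, -∞, 46, ∞, 59, 55]
  [58, 58, 84, 33, ∞, 53]
  [-∞, 71, 66, 3, -∞, ∞]
D(2):
  [∞, 78, 28, -∞, 78, 53]
  [7, ∞, 28, -∞, 94, 7]
  [15, 15, ∞, 71, 28, 34]
  [-∞, -∞, 46, ∞, 59, 55]
  [58, 58, 84, 33, ∞, 53]
  [7, 71, 66, 3, 71, ∞]
D(3):
  [∞, 78, 28, 28, 78, 53]
  [15, ∞, 28, 28, 94, 28]
  [15, 15, ∞, 71, 28, 34]
  [15, 15, 46, ∞, 59, 55]
  [58, 58, 84, 71, ∞, 53]
  [15, 71, 66, 66, 71, ∞]
D(4):
  [∞, 78, 28, 28, 78, 53]
  [15, ∞, 28, 28, 94, 28]
  [15, 15, ∞, 71, 59, 55]
  [15, 15, 46, ∞, 59, 55]
  [58, 58, 84, 71, ∞, 55]
  [15, 71, 66, 66, 71, ∞]
D(5):
  [∞, 78, 78, 71, 78, 55]
  [58, ∞, 84, 71, 94, 55]
  [58, 58, ∞, 71, 59, 55]
  [58, 58, 59, ∞, 59, 55]
  [58, 58, 84, 71, ∞, 55]
  [58, 71, 71, 71, 71, ∞]
D(6):
  [∞, 78, 78, 71, 78, 55]
  [58, ∞, 84, 71, 94, 55]
  [58, 58, ∞, 71, 59, 55]
  [58, 58, 59, ∞, 59, 55]
  [58, 58, 84, 71, ∞, 55]
  [58, 71, 71, 71, 71, ∞]
Answer: C* = [[∞, 78, 78, 71, 78, 55], [58, ∞, 84, 71, 94, 55], [58, 58, ∞, 71, 59, 55], [58, 58, 59, ∞, 59, 55], [58, 58, 84, 71, ∞, 55], [58, 71, 71, 71, 71, ∞]]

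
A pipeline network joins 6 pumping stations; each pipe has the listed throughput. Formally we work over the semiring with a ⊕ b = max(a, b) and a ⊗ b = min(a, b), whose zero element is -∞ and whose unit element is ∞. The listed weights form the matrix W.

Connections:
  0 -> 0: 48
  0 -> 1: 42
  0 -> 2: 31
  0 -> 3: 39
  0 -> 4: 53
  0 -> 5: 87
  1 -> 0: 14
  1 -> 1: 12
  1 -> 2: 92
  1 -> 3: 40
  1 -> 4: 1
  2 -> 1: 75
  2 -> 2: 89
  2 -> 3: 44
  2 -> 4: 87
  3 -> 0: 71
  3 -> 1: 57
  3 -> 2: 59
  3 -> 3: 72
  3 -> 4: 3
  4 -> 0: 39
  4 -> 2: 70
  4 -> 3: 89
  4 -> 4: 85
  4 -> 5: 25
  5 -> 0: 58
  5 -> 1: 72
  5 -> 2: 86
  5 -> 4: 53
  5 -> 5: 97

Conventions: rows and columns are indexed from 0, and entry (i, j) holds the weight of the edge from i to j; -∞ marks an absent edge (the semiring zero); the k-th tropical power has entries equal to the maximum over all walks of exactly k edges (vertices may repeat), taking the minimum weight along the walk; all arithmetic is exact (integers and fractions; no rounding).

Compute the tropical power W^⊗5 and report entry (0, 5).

W^⊗2:
  [58, 72, 86, 53, 53, 87]
  [40, 75, 89, 44, 87, 14]
  [44, 75, 89, 87, 87, 25]
  [71, 59, 59, 72, 59, 71]
  [71, 70, 70, 85, 85, 39]
  [58, 75, 86, 53, 86, 97]
W^⊗3:
  [58, 75, 86, 53, 86, 87]
  [44, 75, 89, 87, 87, 40]
  [71, 75, 89, 87, 87, 44]
  [71, 71, 71, 72, 59, 71]
  [71, 70, 70, 85, 85, 71]
  [58, 75, 86, 86, 86, 97]
W^⊗4:
  [58, 75, 86, 86, 86, 87]
  [71, 75, 89, 87, 87, 44]
  [71, 75, 89, 87, 87, 71]
  [71, 71, 71, 72, 71, 71]
  [71, 71, 71, 85, 85, 71]
  [71, 75, 86, 86, 86, 97]
W^⊗5:
  [71, 75, 86, 86, 86, 87]
  [71, 75, 89, 87, 87, 71]
  [71, 75, 89, 87, 87, 71]
  [71, 71, 71, 72, 71, 71]
  [71, 71, 71, 85, 85, 71]
  [71, 75, 86, 86, 86, 97]
Key observation: the optimum is the walk 0->5->5->5->5->5, with weight 87 min 97 min 97 min 97 min 97 = 87.
Optimal value attained by: walk 0->5->5->5->5->5.
Answer: (W^⊗5)[0][5] = 87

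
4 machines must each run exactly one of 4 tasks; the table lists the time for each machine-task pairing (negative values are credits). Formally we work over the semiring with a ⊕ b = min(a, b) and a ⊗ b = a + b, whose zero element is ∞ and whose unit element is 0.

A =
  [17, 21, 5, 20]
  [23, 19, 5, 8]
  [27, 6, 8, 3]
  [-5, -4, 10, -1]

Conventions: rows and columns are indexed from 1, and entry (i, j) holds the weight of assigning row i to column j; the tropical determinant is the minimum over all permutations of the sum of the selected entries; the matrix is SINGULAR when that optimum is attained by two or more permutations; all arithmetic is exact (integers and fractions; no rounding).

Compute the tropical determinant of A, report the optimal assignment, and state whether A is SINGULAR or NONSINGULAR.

σ = (1, 2, 3, 4): 17 + 19 + 8 + (-1) = 43
σ = (1, 2, 4, 3): 17 + 19 + 3 + 10 = 49
σ = (1, 3, 2, 4): 17 + 5 + 6 + (-1) = 27
σ = (1, 3, 4, 2): 17 + 5 + 3 + (-4) = 21
σ = (1, 4, 2, 3): 17 + 8 + 6 + 10 = 41
σ = (1, 4, 3, 2): 17 + 8 + 8 + (-4) = 29
σ = (2, 1, 3, 4): 21 + 23 + 8 + (-1) = 51
σ = (2, 1, 4, 3): 21 + 23 + 3 + 10 = 57
σ = (2, 3, 1, 4): 21 + 5 + 27 + (-1) = 52
σ = (2, 3, 4, 1): 21 + 5 + 3 + (-5) = 24
σ = (2, 4, 1, 3): 21 + 8 + 27 + 10 = 66
σ = (2, 4, 3, 1): 21 + 8 + 8 + (-5) = 32
σ = (3, 1, 2, 4): 5 + 23 + 6 + (-1) = 33
σ = (3, 1, 4, 2): 5 + 23 + 3 + (-4) = 27
σ = (3, 2, 1, 4): 5 + 19 + 27 + (-1) = 50
σ = (3, 2, 4, 1): 5 + 19 + 3 + (-5) = 22
σ = (3, 4, 1, 2): 5 + 8 + 27 + (-4) = 36
σ = (3, 4, 2, 1): 5 + 8 + 6 + (-5) = 14
σ = (4, 1, 2, 3): 20 + 23 + 6 + 10 = 59
σ = (4, 1, 3, 2): 20 + 23 + 8 + (-4) = 47
σ = (4, 2, 1, 3): 20 + 19 + 27 + 10 = 76
σ = (4, 2, 3, 1): 20 + 19 + 8 + (-5) = 42
σ = (4, 3, 1, 2): 20 + 5 + 27 + (-4) = 48
σ = (4, 3, 2, 1): 20 + 5 + 6 + (-5) = 26
Optimal value attained by: σ = (3, 4, 2, 1).
Answer: det⊕(A) = 14; verdict: NONSINGULAR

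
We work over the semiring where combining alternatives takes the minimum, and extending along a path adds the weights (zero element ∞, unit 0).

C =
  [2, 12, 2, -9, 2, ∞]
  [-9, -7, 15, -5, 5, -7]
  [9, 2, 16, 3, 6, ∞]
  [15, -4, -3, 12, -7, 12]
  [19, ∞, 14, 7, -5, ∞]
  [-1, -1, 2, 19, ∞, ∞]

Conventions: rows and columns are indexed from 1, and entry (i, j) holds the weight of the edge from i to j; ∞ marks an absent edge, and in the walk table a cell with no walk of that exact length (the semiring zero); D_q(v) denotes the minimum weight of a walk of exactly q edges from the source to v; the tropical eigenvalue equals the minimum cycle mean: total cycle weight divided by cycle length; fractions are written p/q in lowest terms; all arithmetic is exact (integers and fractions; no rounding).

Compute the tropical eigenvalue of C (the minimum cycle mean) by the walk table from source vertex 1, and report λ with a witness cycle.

q=0: [0, ∞, ∞, ∞, ∞, ∞]
q=1: [2, 12, 2, -9, 2, ∞]
q=2: [3, -13, -12, -7, -16, 3]
q=3: [-22, -20, -10, -18, -21, -20]
q=4: [-29, -27, -21, -31, -26, -27]
q=5: [-36, -35, -34, -38, -38, -34]
q=6: [-44, -42, -41, -45, -45, -42]
Optimal cycle mean attained by: cycle 1->4->2->1, total (-9) + (-4) + (-9), length 3.
Answer: λ = -22/3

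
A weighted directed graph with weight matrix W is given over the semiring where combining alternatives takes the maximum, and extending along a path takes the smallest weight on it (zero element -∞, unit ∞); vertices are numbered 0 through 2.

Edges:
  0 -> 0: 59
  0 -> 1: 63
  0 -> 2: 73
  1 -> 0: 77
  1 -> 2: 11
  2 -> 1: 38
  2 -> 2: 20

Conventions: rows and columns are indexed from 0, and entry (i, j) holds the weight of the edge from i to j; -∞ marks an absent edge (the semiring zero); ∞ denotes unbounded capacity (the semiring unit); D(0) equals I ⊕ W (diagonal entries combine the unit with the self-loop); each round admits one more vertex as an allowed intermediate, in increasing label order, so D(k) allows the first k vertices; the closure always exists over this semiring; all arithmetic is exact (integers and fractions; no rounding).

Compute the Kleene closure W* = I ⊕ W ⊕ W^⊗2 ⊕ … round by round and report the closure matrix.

D(0):
  [∞, 63, 73]
  [77, ∞, 11]
  [-∞, 38, ∞]
D(1):
  [∞, 63, 73]
  [77, ∞, 73]
  [-∞, 38, ∞]
D(2):
  [∞, 63, 73]
  [77, ∞, 73]
  [38, 38, ∞]
D(3):
  [∞, 63, 73]
  [77, ∞, 73]
  [38, 38, ∞]
Answer: W* = [[∞, 63, 73], [77, ∞, 73], [38, 38, ∞]]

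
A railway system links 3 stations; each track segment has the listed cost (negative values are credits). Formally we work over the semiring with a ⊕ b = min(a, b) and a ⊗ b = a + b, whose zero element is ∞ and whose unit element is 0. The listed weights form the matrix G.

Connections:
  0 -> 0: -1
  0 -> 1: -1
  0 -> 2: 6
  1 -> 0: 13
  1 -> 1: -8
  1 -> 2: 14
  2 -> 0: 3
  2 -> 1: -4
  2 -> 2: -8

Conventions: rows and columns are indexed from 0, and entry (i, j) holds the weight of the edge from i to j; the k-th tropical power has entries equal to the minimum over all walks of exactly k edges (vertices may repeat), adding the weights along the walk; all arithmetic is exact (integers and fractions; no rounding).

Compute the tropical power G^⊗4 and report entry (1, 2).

G^⊗2:
  [-2, -9, -2]
  [5, -16, 6]
  [-5, -12, -16]
G^⊗3:
  [-3, -17, -10]
  [-3, -24, -2]
  [-13, -20, -24]
G^⊗4:
  [-7, -25, -18]
  [-11, -32, -10]
  [-21, -28, -32]
Key observation: the optimum is the walk 1->1->1->1->2, with weight (-8) + (-8) + (-8) + 14 = -10.
Optimal value attained by: walk 1->1->1->1->2.
Answer: (G^⊗4)[1][2] = -10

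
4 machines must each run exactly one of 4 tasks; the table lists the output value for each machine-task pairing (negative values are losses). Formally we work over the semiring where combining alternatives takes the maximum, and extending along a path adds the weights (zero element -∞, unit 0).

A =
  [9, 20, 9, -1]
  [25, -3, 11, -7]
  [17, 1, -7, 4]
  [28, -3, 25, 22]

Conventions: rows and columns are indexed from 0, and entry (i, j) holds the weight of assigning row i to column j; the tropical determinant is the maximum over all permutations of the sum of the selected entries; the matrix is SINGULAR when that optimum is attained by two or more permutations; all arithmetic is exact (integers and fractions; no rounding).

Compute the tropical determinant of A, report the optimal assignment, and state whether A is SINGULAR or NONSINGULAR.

σ = (0, 1, 2, 3): 9 + (-3) + (-7) + 22 = 21
σ = (0, 1, 3, 2): 9 + (-3) + 4 + 25 = 35
σ = (0, 2, 1, 3): 9 + 11 + 1 + 22 = 43
σ = (0, 2, 3, 1): 9 + 11 + 4 + (-3) = 21
σ = (0, 3, 1, 2): 9 + (-7) + 1 + 25 = 28
σ = (0, 3, 2, 1): 9 + (-7) + (-7) + (-3) = -8
σ = (1, 0, 2, 3): 20 + 25 + (-7) + 22 = 60
σ = (1, 0, 3, 2): 20 + 25 + 4 + 25 = 74
σ = (1, 2, 0, 3): 20 + 11 + 17 + 22 = 70
σ = (1, 2, 3, 0): 20 + 11 + 4 + 28 = 63
σ = (1, 3, 0, 2): 20 + (-7) + 17 + 25 = 55
σ = (1, 3, 2, 0): 20 + (-7) + (-7) + 28 = 34
σ = (2, 0, 1, 3): 9 + 25 + 1 + 22 = 57
σ = (2, 0, 3, 1): 9 + 25 + 4 + (-3) = 35
σ = (2, 1, 0, 3): 9 + (-3) + 17 + 22 = 45
σ = (2, 1, 3, 0): 9 + (-3) + 4 + 28 = 38
σ = (2, 3, 0, 1): 9 + (-7) + 17 + (-3) = 16
σ = (2, 3, 1, 0): 9 + (-7) + 1 + 28 = 31
σ = (3, 0, 1, 2): (-1) + 25 + 1 + 25 = 50
σ = (3, 0, 2, 1): (-1) + 25 + (-7) + (-3) = 14
σ = (3, 1, 0, 2): (-1) + (-3) + 17 + 25 = 38
σ = (3, 1, 2, 0): (-1) + (-3) + (-7) + 28 = 17
σ = (3, 2, 0, 1): (-1) + 11 + 17 + (-3) = 24
σ = (3, 2, 1, 0): (-1) + 11 + 1 + 28 = 39
Optimal value attained by: σ = (1, 0, 3, 2).
Answer: det⊕(A) = 74; verdict: NONSINGULAR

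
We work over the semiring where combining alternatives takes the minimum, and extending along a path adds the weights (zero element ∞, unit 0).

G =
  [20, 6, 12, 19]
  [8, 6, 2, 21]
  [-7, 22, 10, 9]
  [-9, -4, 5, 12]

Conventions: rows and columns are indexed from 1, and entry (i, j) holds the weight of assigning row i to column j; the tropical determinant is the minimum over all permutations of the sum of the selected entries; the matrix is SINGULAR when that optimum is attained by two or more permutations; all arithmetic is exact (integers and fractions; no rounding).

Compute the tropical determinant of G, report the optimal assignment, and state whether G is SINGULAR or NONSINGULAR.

σ = (1, 2, 3, 4): 20 + 6 + 10 + 12 = 48
σ = (1, 2, 4, 3): 20 + 6 + 9 + 5 = 40
σ = (1, 3, 2, 4): 20 + 2 + 22 + 12 = 56
σ = (1, 3, 4, 2): 20 + 2 + 9 + (-4) = 27
σ = (1, 4, 2, 3): 20 + 21 + 22 + 5 = 68
σ = (1, 4, 3, 2): 20 + 21 + 10 + (-4) = 47
σ = (2, 1, 3, 4): 6 + 8 + 10 + 12 = 36
σ = (2, 1, 4, 3): 6 + 8 + 9 + 5 = 28
σ = (2, 3, 1, 4): 6 + 2 + (-7) + 12 = 13
σ = (2, 3, 4, 1): 6 + 2 + 9 + (-9) = 8
σ = (2, 4, 1, 3): 6 + 21 + (-7) + 5 = 25
σ = (2, 4, 3, 1): 6 + 21 + 10 + (-9) = 28
σ = (3, 1, 2, 4): 12 + 8 + 22 + 12 = 54
σ = (3, 1, 4, 2): 12 + 8 + 9 + (-4) = 25
σ = (3, 2, 1, 4): 12 + 6 + (-7) + 12 = 23
σ = (3, 2, 4, 1): 12 + 6 + 9 + (-9) = 18
σ = (3, 4, 1, 2): 12 + 21 + (-7) + (-4) = 22
σ = (3, 4, 2, 1): 12 + 21 + 22 + (-9) = 46
σ = (4, 1, 2, 3): 19 + 8 + 22 + 5 = 54
σ = (4, 1, 3, 2): 19 + 8 + 10 + (-4) = 33
σ = (4, 2, 1, 3): 19 + 6 + (-7) + 5 = 23
σ = (4, 2, 3, 1): 19 + 6 + 10 + (-9) = 26
σ = (4, 3, 1, 2): 19 + 2 + (-7) + (-4) = 10
σ = (4, 3, 2, 1): 19 + 2 + 22 + (-9) = 34
Optimal value attained by: σ = (2, 3, 4, 1).
Answer: det⊕(G) = 8; verdict: NONSINGULAR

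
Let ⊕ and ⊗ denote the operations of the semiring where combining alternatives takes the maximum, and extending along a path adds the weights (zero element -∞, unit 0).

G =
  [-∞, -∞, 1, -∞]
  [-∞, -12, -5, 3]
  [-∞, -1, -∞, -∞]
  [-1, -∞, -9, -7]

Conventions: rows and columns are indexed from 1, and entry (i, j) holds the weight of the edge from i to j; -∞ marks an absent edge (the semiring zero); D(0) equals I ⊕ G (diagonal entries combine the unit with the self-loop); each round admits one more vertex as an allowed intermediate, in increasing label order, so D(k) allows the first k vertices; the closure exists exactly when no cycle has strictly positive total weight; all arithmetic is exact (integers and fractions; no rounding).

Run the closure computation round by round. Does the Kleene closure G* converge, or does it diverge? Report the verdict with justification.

D(0):
  [0, -∞, 1, -∞]
  [-∞, 0, -5, 3]
  [-∞, -1, 0, -∞]
  [-1, -∞, -9, 0]
D(1):
  [0, -∞, 1, -∞]
  [-∞, 0, -5, 3]
  [-∞, -1, 0, -∞]
  [-1, -∞, 0, 0]
D(2):
  [0, -∞, 1, -∞]
  [-∞, 0, -5, 3]
  [-∞, -1, 0, 2]
  [-1, -∞, 0, 0]
Detection: at round 3, diagonal entry (4, 4) turns strictly positive.
Key observation: the cycle 4->1->3->2->4 has total weight (-1) + 1 + (-1) + 3, which is strictly positive.
Answer: DIVERGES — positive cycle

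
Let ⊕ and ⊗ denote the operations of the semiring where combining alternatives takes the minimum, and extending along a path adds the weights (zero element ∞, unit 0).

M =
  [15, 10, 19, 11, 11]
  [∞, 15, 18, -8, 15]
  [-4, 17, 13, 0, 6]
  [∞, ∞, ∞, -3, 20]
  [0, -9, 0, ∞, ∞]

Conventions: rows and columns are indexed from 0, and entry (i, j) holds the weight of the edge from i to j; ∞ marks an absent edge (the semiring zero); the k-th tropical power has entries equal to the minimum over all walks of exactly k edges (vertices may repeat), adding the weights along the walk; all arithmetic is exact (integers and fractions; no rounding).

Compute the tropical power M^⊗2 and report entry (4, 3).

M^⊗2:
  [11, 2, 11, 2, 25]
  [14, 6, 15, -11, 12]
  [6, -3, 6, -3, 7]
  [20, 11, 20, -6, 17]
  [-4, 6, 9, -17, 6]
Key observation: the optimum is the walk 4->1->3, with weight (-9) + (-8) = -17.
Optimal value attained by: walk 4->1->3.
Answer: (M^⊗2)[4][3] = -17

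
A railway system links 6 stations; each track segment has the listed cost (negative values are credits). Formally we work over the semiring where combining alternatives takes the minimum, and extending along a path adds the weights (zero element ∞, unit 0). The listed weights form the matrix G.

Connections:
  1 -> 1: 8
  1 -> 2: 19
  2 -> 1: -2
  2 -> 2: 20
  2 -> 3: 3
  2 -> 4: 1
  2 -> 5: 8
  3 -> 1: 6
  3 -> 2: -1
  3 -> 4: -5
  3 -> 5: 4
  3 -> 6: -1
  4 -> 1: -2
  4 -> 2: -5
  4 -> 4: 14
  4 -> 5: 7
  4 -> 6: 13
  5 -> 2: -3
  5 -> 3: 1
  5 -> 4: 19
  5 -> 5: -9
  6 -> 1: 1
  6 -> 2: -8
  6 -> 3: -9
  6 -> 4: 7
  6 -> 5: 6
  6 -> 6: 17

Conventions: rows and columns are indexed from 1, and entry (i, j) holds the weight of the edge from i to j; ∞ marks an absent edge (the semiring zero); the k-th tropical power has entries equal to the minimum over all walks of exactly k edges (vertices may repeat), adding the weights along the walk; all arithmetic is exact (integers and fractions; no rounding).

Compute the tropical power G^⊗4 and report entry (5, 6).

G^⊗2:
  [16, 27, 22, 20, 27, ∞]
  [-1, -4, 9, -2, -1, 2]
  [-7, -10, -10, 0, -5, 8]
  [-7, 4, -2, -4, -2, 27]
  [-5, -12, -8, -4, -18, 0]
  [-10, -10, -5, -14, -5, -10]
G^⊗3:
  [18, 15, 28, 17, 18, 21]
  [-6, -7, -7, -3, -10, 8]
  [-12, -11, -7, -15, -14, -11]
  [-6, -9, -1, -7, -11, -3]
  [-14, -21, -17, -13, -27, -9]
  [-16, -19, -19, -10, -14, -6]
G^⊗4:
  [13, 12, 12, 16, 9, 27]
  [-9, -13, -9, -12, -19, -8]
  [-17, -20, -20, -12, -23, -8]
  [-11, -14, -12, -8, -20, -2]
  [-23, -30, -26, -22, -36, -18]
  [-21, -20, -16, -24, -23, -20]
Key observation: the optimum is the walk 5->5->5->3->6, with weight (-9) + (-9) + 1 + (-1) = -18.
Optimal value attained by: walk 5->5->5->3->6.
Answer: (G^⊗4)[5][6] = -18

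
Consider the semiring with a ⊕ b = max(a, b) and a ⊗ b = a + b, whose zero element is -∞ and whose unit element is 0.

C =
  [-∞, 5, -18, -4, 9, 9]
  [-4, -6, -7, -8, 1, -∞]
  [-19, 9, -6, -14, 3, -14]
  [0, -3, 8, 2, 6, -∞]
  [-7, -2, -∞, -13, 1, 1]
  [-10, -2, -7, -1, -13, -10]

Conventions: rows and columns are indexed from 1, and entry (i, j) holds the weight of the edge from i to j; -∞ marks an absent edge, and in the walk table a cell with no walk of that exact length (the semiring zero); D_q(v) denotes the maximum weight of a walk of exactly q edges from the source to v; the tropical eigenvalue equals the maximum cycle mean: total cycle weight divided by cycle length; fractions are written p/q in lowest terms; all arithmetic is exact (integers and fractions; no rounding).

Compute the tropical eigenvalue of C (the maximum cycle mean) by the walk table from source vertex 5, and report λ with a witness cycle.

q=0: [-∞, -∞, -∞, -∞, 0, -∞]
q=1: [-7, -2, -∞, -13, 1, 1]
q=2: [-6, -1, -5, 0, 2, 2]
q=3: [0, 4, 8, 2, 6, 3]
q=4: [2, 17, 10, 4, 11, 9]
q=5: [13, 19, 12, 9, 18, 12]
q=6: [15, 21, 17, 11, 22, 22]
Optimal cycle mean attained by: cycle 1->6->4->3->2->1, total 9 + (-1) + 8 + 9 + (-4), length 5.
Answer: λ = 21/5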